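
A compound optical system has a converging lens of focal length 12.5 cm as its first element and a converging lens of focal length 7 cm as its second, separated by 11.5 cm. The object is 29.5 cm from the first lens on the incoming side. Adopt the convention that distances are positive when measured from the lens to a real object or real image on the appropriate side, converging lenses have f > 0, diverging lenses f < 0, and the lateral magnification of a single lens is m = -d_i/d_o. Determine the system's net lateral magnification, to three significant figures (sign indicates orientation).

-0.299

First lens: d_i1 = 1/(1/12.5 - 1/29.5) = 21.691 cm.
m_1 = -(21.691)/29.5 = -0.7353.
Since 21.691 cm > 11.5 cm, the first image lies past the second lens and serves as a virtual object: d_o2 = L - d_i1 = -10.191 cm.
Second lens: d_i2 = 1/(1/7 - 1/(-10.191)) = 4.150 cm.
m_2 = -(4.150)/(-10.191) = 0.4072.
The system's lateral magnification is m_1 m_2 = (-0.7353)(0.4072) = -0.2994.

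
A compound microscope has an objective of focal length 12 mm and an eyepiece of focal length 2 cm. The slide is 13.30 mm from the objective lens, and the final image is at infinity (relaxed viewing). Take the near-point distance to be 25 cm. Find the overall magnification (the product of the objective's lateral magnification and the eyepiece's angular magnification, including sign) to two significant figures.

-120

Convert to cm: f_obj = 12 mm = 1.2 cm; d_o = 13.30 mm = 1.33 cm.
Objective: 1/d_i = 1/f_obj - 1/d_o = 1/1.2 - 1/1.33 = 0.08145 cm^-1, so d_i = 12.277 cm.
m_obj = -d_i/d_o = -12.277/1.33 = -9.231.
Eyepiece angular magnification (image at infinity): M_eye = D/f_e = 25/2 = 12.500.
Overall M = m_obj x M_eye = (-9.231)(12.500) = -115.38.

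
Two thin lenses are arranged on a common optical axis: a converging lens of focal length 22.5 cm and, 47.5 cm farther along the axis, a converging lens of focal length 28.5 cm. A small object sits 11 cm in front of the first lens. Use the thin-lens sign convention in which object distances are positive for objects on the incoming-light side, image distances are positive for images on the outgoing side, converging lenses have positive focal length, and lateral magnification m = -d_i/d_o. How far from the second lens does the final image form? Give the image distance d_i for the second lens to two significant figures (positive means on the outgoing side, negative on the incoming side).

Applying the thin-lens equation to the first lens, 1/22.5 = 1/11 + 1/d_i1, which gives d_i1 = -21.522 cm.
The intermediate image is virtual, 21.522 cm to the left of lens 1, so d_o2 = L - d_i1 = 47.5 - (-21.522) = 69.022 cm.
Applying the thin-lens equation again with f_2 = 28.5 cm and d_o2 = 69.022 cm gives d_i2 = 48.545 cm.

49 cm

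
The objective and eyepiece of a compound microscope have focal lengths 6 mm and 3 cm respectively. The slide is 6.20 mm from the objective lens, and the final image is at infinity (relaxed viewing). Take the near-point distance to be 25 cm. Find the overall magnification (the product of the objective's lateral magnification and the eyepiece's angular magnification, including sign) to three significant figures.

-250

Convert to cm: f_obj = 6 mm = 0.6 cm; d_o = 6.20 mm = 0.62 cm.
Objective: 1/d_i = 1/f_obj - 1/d_o = 1/0.6 - 1/0.62 = 0.05376 cm^-1, so d_i = 18.600 cm.
m_obj = -d_i/d_o = -18.600/0.62 = -30.000.
Eyepiece angular magnification (image at infinity): M_eye = D/f_e = 25/3 = 8.333.
Overall M = m_obj x M_eye = (-30.000)(8.333) = -250.00.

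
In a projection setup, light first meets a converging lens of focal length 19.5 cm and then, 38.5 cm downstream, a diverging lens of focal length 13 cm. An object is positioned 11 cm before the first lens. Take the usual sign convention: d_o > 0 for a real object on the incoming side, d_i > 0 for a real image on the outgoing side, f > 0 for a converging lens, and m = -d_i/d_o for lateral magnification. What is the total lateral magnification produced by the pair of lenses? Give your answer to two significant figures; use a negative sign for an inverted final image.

0.39

Applying the thin-lens equation to the first lens, 1/19.5 = 1/11 + 1/d_i1, which gives d_i1 = -25.235 cm.
Its lateral magnification is m_1 = -d_i1/d_o1 = -(-25.235)/11 = 2.2941.
The intermediate image is virtual, 25.235 cm to the left of lens 1, so d_o2 = L - d_i1 = 38.5 - (-25.235) = 63.735 cm.
Applying the thin-lens equation again with f_2 = -13 cm and d_o2 = 63.735 cm gives d_i2 = -10.798 cm.
m_2 = -(-10.798)/(63.735) = 0.1694.
Total m = m_1 x m_2 = (2.2941)(0.1694) = 0.3887.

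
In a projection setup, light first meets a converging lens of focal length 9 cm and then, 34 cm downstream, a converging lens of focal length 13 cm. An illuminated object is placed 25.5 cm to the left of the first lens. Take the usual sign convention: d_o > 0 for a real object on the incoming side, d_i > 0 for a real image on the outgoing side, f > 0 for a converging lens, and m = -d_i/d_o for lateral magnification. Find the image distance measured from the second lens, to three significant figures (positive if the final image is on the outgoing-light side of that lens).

Lens 1: 1/d_i1 = 1/f_1 - 1/d_o1 = 1/9 - 1/25.5 = 0.07190 cm^-1, so d_i1 = 13.909 cm.
The intermediate image is 13.909 cm to the right of lens 1, so d_o2 = L - d_i1 = 34 - 13.909 = 20.091 cm.
Lens 2: 1/d_i2 = 1/f_2 - 1/d_o2 = 1/13 - 1/(20.091) = 0.02715 cm^-1, so d_i2 = 36.833 cm.

36.8 cm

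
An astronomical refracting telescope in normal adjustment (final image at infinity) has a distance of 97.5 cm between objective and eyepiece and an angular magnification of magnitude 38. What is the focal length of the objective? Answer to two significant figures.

In normal adjustment the tube length equals f_obj + f_eye and |M| = f_obj/f_eye.
So f_obj = 38 f_eye and 38 f_eye + f_eye = 97.5 cm, giving f_eye = 97.5/39 = 2.500 cm and f_obj = 95.000 cm.

95 cm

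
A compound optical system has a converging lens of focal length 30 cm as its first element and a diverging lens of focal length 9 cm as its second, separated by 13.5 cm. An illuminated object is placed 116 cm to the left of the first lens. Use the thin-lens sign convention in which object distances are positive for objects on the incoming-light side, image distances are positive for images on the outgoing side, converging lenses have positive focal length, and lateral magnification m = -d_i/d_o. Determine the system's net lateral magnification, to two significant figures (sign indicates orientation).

Applying the thin-lens equation to the first lens, 1/30 = 1/116 + 1/d_i1, which gives d_i1 = 40.465 cm.
Its lateral magnification is m_1 = -d_i1/d_o1 = -(40.465)/116 = -0.3488.
This image would form 40.465 cm past lens 1, i.e. 26.965 cm beyond lens 2, so it is a virtual object for lens 2: d_o2 = 13.5 - 40.465 = -26.965 cm.
Applying the thin-lens equation again with f_2 = -9 cm and d_o2 = -26.965 cm gives d_i2 = -13.509 cm.
m_2 = -(-13.509)/(-26.965) = -0.5010.
Overall magnification: m = m_1 m_2 = 0.1748.

0.17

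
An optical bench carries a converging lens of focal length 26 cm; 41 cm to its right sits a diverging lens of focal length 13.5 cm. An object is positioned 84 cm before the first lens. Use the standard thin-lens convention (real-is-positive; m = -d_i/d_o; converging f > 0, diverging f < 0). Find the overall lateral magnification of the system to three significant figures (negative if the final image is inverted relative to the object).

Lens 1: 1/d_i1 = 1/f_1 - 1/d_o1 = 1/26 - 1/84 = 0.02656 cm^-1, so d_i1 = 37.655 cm.
m_1 = -(37.655)/84 = -0.4483.
Object distance for lens 2: d_o2 = 41 - 37.655 = 3.345 cm.
Lens 2: 1/d_i2 = 1/f_2 - 1/d_o2 = 1/(-13.5) - 1/(3.345) = -0.37304 cm^-1, so d_i2 = -2.681 cm.
m_2 = -(-2.681)/(3.345) = 0.8014.
Overall magnification: m = m_1 m_2 = -0.3593.

-0.359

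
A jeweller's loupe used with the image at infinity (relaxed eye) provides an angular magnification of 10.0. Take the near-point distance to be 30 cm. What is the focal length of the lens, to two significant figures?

3.0 cm

For the image at infinity, M = D/f.
f = D/M = 30/10.0 = 3.000 cm.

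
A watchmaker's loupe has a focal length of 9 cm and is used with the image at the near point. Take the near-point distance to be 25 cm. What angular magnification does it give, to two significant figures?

3.8

M = 1 + D/f = 1 + 25/9 = 3.778.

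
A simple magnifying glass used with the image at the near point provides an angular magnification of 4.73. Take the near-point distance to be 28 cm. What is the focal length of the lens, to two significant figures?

For the image at the near point, M = 1 + D/f.
f = D/(M - 1) = 28/(4.73 - 1) = 7.507 cm.

7.5 cm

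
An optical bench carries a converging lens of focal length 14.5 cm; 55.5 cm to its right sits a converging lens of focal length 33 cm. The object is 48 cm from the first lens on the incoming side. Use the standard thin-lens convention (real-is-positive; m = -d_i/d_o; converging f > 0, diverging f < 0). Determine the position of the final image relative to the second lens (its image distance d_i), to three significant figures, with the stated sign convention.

665 cm

Lens 1: 1/d_i1 = 1/f_1 - 1/d_o1 = 1/14.5 - 1/48 = 0.04813 cm^-1, so d_i1 = 20.776 cm.
The intermediate image is 20.776 cm to the right of lens 1, so d_o2 = L - d_i1 = 55.5 - 20.776 = 34.724 cm.
Lens 2: 1/d_i2 = 1/f_2 - 1/d_o2 = 1/33 - 1/(34.724) = 0.00150 cm^-1, so d_i2 = 664.714 cm.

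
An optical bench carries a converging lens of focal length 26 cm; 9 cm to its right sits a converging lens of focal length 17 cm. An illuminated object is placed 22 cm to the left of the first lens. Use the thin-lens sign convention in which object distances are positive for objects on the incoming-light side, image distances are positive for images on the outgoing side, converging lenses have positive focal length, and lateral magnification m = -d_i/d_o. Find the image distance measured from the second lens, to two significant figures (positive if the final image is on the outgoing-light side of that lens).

19 cm

First lens: d_i1 = 1/(1/26 - 1/22) = -143.000 cm.
With d_i1 < 0 the first image is virtual and lies on the object side; the object distance for lens 2 is d_o2 = 9 - (-143.000) = 152.000 cm.
Second lens: d_i2 = 1/(1/17 - 1/(152.000)) = 19.141 cm.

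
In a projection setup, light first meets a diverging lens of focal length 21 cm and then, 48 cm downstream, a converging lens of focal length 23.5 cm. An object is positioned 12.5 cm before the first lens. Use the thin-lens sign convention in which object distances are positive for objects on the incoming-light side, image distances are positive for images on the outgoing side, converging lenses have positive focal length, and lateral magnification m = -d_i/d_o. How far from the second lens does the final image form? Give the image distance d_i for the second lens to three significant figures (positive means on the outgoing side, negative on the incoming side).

Applying the thin-lens equation to the first lens, 1/(-21) = 1/12.5 + 1/d_i1, which gives d_i1 = -7.836 cm.
With d_i1 < 0 the first image is virtual and lies on the object side; the object distance for lens 2 is d_o2 = 48 - (-7.836) = 55.836 cm.
Applying the thin-lens equation again with f_2 = 23.5 cm and d_o2 = 55.836 cm gives d_i2 = 40.579 cm.

40.6 cm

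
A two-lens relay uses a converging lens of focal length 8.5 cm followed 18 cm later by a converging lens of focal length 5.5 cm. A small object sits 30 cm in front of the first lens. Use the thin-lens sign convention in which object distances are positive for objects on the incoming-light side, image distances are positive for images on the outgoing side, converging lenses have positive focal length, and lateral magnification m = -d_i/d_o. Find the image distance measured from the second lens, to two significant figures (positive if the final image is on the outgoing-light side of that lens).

53 cm

Applying the thin-lens equation to the first lens, 1/8.5 = 1/30 + 1/d_i1, which gives d_i1 = 11.860 cm.
The intermediate image is 11.860 cm to the right of lens 1, so d_o2 = L - d_i1 = 18 - 11.860 = 6.140 cm.
Applying the thin-lens equation again with f_2 = 5.5 cm and d_o2 = 6.140 cm gives d_i2 = 52.800 cm.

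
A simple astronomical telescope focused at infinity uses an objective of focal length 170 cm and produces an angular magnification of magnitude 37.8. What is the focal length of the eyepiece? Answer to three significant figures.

4.50 cm

|M| = f_obj/f_eye, so f_eye = f_obj/|M| = 170/37.8 = 4.497 cm.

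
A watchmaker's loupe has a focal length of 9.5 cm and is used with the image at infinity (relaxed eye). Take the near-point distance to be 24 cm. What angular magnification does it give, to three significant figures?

M = D/f = 24/9.5 = 2.526.

2.53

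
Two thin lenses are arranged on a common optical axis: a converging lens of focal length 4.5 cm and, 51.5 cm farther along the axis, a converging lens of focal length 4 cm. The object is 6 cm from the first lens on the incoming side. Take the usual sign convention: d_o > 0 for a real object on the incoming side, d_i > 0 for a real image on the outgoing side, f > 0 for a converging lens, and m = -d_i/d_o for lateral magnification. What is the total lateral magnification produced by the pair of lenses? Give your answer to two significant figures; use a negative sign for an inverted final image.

First lens: d_i1 = 1/(1/4.5 - 1/6) = 18.000 cm.
m_1 = -(18.000)/6 = -3.0000.
The intermediate image is 18.000 cm to the right of lens 1, so d_o2 = L - d_i1 = 51.5 - 18.000 = 33.500 cm.
Second lens: d_i2 = 1/(1/4 - 1/(33.500)) = 4.542 cm.
m_2 = -(4.542)/(33.500) = -0.1356.
Overall magnification: m = m_1 m_2 = 0.4068.

0.41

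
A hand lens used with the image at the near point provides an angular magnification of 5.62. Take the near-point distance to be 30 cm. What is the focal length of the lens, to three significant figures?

For the image at the near point, M = 1 + D/f.
f = D/(M - 1) = 30/(5.62 - 1) = 6.494 cm.

6.49 cm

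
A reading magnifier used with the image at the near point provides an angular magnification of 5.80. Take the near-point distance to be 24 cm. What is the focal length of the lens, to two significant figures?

For the image at the near point, M = 1 + D/f.
f = D/(M - 1) = 24/(5.8 - 1) = 5.000 cm.

5.0 cm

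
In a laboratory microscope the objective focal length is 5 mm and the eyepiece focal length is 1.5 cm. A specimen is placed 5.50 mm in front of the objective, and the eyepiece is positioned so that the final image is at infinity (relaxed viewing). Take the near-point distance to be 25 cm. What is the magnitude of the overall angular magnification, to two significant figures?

Convert to cm: f_obj = 5 mm = 0.5 cm; d_o = 5.50 mm = 0.55 cm.
Objective: 1/d_i = 1/f_obj - 1/d_o = 1/0.5 - 1/0.55 = 0.18182 cm^-1, so d_i = 5.500 cm.
m_obj = -d_i/d_o = -5.500/0.55 = -10.000.
Eyepiece angular magnification (image at infinity): M_eye = D/f_e = 25/1.5 = 16.667.
Overall M = m_obj x M_eye = (-10.000)(16.667) = -166.67.
|M| = 166.67.

170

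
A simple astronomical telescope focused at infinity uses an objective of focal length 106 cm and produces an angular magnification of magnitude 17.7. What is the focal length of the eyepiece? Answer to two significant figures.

6.0 cm

|M| = f_obj/f_eye, so f_eye = f_obj/|M| = 106/17.7 = 5.989 cm.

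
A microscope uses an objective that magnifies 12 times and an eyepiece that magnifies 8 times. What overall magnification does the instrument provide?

The overall magnification of a compound microscope is the product of the objective and eyepiece magnifications:
M = M_obj x M_eye = 12 x 8 = 96.

96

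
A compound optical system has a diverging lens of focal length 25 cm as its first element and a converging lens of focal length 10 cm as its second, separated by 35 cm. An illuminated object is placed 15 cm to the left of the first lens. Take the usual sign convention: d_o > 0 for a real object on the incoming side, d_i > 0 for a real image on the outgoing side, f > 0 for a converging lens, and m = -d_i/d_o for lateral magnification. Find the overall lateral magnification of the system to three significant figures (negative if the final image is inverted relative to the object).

-0.182

First lens: d_i1 = 1/(1/(-25) - 1/15) = -9.375 cm.
m_1 = -(-9.375)/15 = 0.6250.
The intermediate image is virtual, 9.375 cm to the left of lens 1, so d_o2 = L - d_i1 = 35 - (-9.375) = 44.375 cm.
Second lens: d_i2 = 1/(1/10 - 1/(44.375)) = 12.909 cm.
m_2 = -(12.909)/(44.375) = -0.2909.
Total m = m_1 x m_2 = (0.6250)(-0.2909) = -0.1818.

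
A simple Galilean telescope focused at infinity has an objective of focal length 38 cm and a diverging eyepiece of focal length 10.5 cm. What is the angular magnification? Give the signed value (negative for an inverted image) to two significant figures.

3.6

M = -f_obj/f_eye = -38/(-10.5) = 3.619.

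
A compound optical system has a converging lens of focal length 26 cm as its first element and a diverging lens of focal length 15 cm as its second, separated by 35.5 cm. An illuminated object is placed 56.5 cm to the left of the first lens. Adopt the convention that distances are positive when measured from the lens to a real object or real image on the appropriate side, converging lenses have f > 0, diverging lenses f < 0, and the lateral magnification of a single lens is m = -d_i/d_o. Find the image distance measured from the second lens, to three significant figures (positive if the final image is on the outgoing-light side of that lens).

First lens: d_i1 = 1/(1/26 - 1/56.5) = 48.164 cm.
This image would form 48.164 cm past lens 1, i.e. 12.664 cm beyond lens 2, so it is a virtual object for lens 2: d_o2 = 35.5 - 48.164 = -12.664 cm.
Second lens: d_i2 = 1/(1/(-15) - 1/(-12.664)) = 81.316 cm.

81.3 cm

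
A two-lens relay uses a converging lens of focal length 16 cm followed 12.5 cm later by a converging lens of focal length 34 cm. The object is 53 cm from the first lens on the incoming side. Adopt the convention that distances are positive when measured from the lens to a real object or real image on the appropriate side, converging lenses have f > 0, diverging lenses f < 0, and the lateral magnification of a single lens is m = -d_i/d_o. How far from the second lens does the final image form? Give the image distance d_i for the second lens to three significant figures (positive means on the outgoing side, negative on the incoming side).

First lens: d_i1 = 1/(1/16 - 1/53) = 22.919 cm.
This image would form 22.919 cm past lens 1, i.e. 10.419 cm beyond lens 2, so it is a virtual object for lens 2: d_o2 = 12.5 - 22.919 = -10.419 cm.
Second lens: d_i2 = 1/(1/34 - 1/(-10.419)) = 7.975 cm.

7.98 cm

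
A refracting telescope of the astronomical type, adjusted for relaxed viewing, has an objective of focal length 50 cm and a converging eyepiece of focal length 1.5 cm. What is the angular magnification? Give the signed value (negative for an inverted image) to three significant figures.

-33.3

M = -f_obj/f_eye = -50/(1.5) = -33.333.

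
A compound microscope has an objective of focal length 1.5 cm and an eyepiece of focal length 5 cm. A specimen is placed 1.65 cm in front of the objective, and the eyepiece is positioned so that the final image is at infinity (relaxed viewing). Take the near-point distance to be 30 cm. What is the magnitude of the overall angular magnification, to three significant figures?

60.0

Objective: 1/d_i = 1/f_obj - 1/d_o = 1/1.5 - 1/1.65 = 0.06061 cm^-1, so d_i = 16.500 cm.
m_obj = -d_i/d_o = -16.500/1.65 = -10.000.
Eyepiece angular magnification (image at infinity): M_eye = D/f_e = 30/5 = 6.000.
Overall M = m_obj x M_eye = (-10.000)(6.000) = -60.00.
|M| = 60.00.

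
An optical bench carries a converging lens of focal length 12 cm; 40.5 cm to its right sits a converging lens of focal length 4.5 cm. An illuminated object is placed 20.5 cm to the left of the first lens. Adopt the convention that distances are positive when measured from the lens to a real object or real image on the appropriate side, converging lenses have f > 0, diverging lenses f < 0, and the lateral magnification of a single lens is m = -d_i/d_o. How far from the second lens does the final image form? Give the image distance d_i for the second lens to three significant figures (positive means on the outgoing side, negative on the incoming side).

Lens 1: 1/d_i1 = 1/f_1 - 1/d_o1 = 1/12 - 1/20.5 = 0.03455 cm^-1, so d_i1 = 28.941 cm.
Object distance for lens 2: d_o2 = 40.5 - 28.941 = 11.559 cm.
Lens 2: 1/d_i2 = 1/f_2 - 1/d_o2 = 1/4.5 - 1/(11.559) = 0.13571 cm^-1, so d_i2 = 7.369 cm.

7.37 cm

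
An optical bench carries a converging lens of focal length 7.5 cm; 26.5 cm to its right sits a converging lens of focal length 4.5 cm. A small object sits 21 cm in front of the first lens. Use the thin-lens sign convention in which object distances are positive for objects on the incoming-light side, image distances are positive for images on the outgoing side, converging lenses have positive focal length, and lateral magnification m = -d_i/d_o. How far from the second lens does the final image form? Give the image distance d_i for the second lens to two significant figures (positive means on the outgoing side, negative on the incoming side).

6.5 cm

Applying the thin-lens equation to the first lens, 1/7.5 = 1/21 + 1/d_i1, which gives d_i1 = 11.667 cm.
That image sits 14.833 cm in front of the second lens, so d_o2 = 14.833 cm.
Applying the thin-lens equation again with f_2 = 4.5 cm and d_o2 = 14.833 cm gives d_i2 = 6.460 cm.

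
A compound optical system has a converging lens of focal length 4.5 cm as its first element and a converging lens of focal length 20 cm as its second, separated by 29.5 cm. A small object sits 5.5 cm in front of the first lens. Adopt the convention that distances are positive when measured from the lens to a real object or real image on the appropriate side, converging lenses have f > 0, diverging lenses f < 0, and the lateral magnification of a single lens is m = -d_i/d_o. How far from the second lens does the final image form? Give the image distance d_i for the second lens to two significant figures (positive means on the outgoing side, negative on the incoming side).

-6.2 cm

Lens 1: 1/d_i1 = 1/f_1 - 1/d_o1 = 1/4.5 - 1/5.5 = 0.04040 cm^-1, so d_i1 = 24.750 cm.
Object distance for lens 2: d_o2 = 29.5 - 24.750 = 4.750 cm.
Lens 2: 1/d_i2 = 1/f_2 - 1/d_o2 = 1/20 - 1/(4.750) = -0.16053 cm^-1, so d_i2 = -6.230 cm.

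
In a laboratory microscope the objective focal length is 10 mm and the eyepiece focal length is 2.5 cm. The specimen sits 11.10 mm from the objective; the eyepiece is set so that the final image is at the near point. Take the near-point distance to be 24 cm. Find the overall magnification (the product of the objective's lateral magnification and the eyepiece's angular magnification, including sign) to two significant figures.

Convert to cm: f_obj = 10 mm = 1 cm; d_o = 11.10 mm = 1.11 cm.
Objective: 1/d_i = 1/f_obj - 1/d_o = 1/1 - 1/1.11 = 0.09910 cm^-1, so d_i = 10.091 cm.
m_obj = -d_i/d_o = -10.091/1.11 = -9.091.
Eyepiece angular magnification (image at near point): M_eye = 1 + D/f_e = 1 + 24/2.5 = 10.600.
Overall M = m_obj x M_eye = (-9.091)(10.600) = -96.36.

-96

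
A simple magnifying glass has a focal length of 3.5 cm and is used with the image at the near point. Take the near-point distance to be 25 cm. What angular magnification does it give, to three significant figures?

M = 1 + D/f = 1 + 25/3.5 = 8.143.

8.14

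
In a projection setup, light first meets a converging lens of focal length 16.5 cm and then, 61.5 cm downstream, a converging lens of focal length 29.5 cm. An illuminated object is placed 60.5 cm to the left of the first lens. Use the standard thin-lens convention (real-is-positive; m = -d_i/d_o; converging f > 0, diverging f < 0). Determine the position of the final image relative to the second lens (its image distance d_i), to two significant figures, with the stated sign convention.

120 cm

Applying the thin-lens equation to the first lens, 1/16.5 = 1/60.5 + 1/d_i1, which gives d_i1 = 22.688 cm.
That image sits 38.812 cm in front of the second lens, so d_o2 = 38.812 cm.
Applying the thin-lens equation again with f_2 = 29.5 cm and d_o2 = 38.812 cm gives d_i2 = 122.950 cm.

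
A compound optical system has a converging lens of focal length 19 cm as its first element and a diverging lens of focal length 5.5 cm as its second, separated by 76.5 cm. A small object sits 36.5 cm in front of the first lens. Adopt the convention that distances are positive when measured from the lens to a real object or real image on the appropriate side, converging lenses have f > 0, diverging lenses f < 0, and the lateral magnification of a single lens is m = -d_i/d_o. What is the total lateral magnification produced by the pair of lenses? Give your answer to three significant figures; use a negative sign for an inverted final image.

First lens: d_i1 = 1/(1/19 - 1/36.5) = 39.629 cm.
m_1 = -(39.629)/36.5 = -1.0857.
That image sits 36.871 cm in front of the second lens, so d_o2 = 36.871 cm.
Second lens: d_i2 = 1/(1/(-5.5) - 1/(36.871)) = -4.786 cm.
m_2 = -(-4.786)/(36.871) = 0.1298.
Total m = m_1 x m_2 = (-1.0857)(0.1298) = -0.1409.

-0.141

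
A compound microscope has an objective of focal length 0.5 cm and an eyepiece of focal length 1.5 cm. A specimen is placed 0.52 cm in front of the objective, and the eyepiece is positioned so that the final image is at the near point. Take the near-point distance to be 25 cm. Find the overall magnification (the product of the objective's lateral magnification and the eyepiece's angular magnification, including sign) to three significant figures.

-442

Objective: 1/d_i = 1/f_obj - 1/d_o = 1/0.5 - 1/0.52 = 0.07692 cm^-1, so d_i = 13.000 cm.
m_obj = -d_i/d_o = -13.000/0.52 = -25.000.
Eyepiece angular magnification (image at near point): M_eye = 1 + D/f_e = 1 + 25/1.5 = 17.667.
Overall M = m_obj x M_eye = (-25.000)(17.667) = -441.67.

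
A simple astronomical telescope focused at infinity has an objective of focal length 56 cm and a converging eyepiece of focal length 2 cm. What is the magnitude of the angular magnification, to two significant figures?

|M| = f_obj/|f_eye| = 56/2 = 28.000.

28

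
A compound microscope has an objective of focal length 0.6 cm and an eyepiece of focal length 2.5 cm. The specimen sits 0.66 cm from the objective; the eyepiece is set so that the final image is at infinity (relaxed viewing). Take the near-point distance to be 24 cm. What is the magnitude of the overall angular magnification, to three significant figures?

Objective: 1/d_i = 1/f_obj - 1/d_o = 1/0.6 - 1/0.66 = 0.15152 cm^-1, so d_i = 6.600 cm.
m_obj = -d_i/d_o = -6.600/0.66 = -10.000.
Eyepiece angular magnification (image at infinity): M_eye = D/f_e = 24/2.5 = 9.600.
Overall M = m_obj x M_eye = (-10.000)(9.600) = -96.00.
|M| = 96.00.

96.0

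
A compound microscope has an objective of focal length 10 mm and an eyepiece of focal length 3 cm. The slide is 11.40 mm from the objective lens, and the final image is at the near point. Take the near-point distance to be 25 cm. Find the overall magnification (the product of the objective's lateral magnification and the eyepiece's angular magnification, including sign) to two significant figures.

Convert to cm: f_obj = 10 mm = 1 cm; d_o = 11.40 mm = 1.14 cm.
Objective: 1/d_i = 1/f_obj - 1/d_o = 1/1 - 1/1.14 = 0.12281 cm^-1, so d_i = 8.143 cm.
m_obj = -d_i/d_o = -8.143/1.14 = -7.143.
Eyepiece angular magnification (image at near point): M_eye = 1 + D/f_e = 1 + 25/3 = 9.333.
Overall M = m_obj x M_eye = (-7.143)(9.333) = -66.67.

-67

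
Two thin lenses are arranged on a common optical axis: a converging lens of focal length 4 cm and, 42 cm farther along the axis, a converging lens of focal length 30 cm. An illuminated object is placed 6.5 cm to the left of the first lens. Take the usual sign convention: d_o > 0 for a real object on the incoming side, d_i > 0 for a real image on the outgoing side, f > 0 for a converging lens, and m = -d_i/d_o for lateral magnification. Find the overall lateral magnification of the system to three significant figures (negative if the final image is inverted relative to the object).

30.0

Lens 1: 1/d_i1 = 1/f_1 - 1/d_o1 = 1/4 - 1/6.5 = 0.09615 cm^-1, so d_i1 = 10.400 cm.
m_1 = -(10.400)/6.5 = -1.6000.
That image sits 31.600 cm in front of the second lens, so d_o2 = 31.600 cm.
Lens 2: 1/d_i2 = 1/f_2 - 1/d_o2 = 1/30 - 1/(31.600) = 0.00169 cm^-1, so d_i2 = 592.500 cm.
m_2 = -(592.500)/(31.600) = -18.7500.
Total m = m_1 x m_2 = (-1.6000)(-18.7500) = 30.0000.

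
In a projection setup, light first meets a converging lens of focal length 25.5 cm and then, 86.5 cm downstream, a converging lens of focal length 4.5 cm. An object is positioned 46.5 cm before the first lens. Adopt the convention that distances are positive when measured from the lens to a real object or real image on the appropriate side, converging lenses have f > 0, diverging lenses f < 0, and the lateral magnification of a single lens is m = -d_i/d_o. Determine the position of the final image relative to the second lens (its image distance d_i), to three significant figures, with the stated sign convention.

5.29 cm

Lens 1: 1/d_i1 = 1/f_1 - 1/d_o1 = 1/25.5 - 1/46.5 = 0.01771 cm^-1, so d_i1 = 56.464 cm.
Object distance for lens 2: d_o2 = 86.5 - 56.464 = 30.036 cm.
Lens 2: 1/d_i2 = 1/f_2 - 1/d_o2 = 1/4.5 - 1/(30.036) = 0.18893 cm^-1, so d_i2 = 5.293 cm.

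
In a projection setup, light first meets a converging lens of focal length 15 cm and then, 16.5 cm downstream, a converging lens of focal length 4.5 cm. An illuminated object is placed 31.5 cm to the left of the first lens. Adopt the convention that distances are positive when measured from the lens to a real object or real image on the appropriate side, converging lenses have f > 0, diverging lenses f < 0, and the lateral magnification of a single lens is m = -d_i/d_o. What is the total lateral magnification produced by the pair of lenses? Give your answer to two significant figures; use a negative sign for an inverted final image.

-0.25

First lens: d_i1 = 1/(1/15 - 1/31.5) = 28.636 cm.
m_1 = -(28.636)/31.5 = -0.9091.
Since 28.636 cm > 16.5 cm, the first image lies past the second lens and serves as a virtual object: d_o2 = L - d_i1 = -12.136 cm.
Second lens: d_i2 = 1/(1/4.5 - 1/(-12.136)) = 3.283 cm.
m_2 = -(3.283)/(-12.136) = 0.2705.
The system's lateral magnification is m_1 m_2 = (-0.9091)(0.2705) = -0.2459.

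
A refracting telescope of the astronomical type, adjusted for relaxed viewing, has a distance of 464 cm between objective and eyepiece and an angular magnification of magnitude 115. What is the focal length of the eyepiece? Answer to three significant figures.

In normal adjustment the tube length equals f_obj + f_eye and |M| = f_obj/f_eye.
So f_obj = 115 f_eye and 115 f_eye + f_eye = 464 cm, giving f_eye = 464/116 = 4.000 cm and f_obj = 460.000 cm.

4.00 cm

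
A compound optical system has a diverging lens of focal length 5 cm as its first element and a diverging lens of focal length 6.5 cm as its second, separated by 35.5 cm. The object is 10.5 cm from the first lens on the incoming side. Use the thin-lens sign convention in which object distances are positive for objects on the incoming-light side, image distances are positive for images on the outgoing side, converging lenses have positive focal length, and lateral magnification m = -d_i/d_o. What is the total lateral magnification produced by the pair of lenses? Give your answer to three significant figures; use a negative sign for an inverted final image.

Applying the thin-lens equation to the first lens, 1/(-5) = 1/10.5 + 1/d_i1, which gives d_i1 = -3.387 cm.
Its lateral magnification is m_1 = -d_i1/d_o1 = -(-3.387)/10.5 = 0.3226.
With d_i1 < 0 the first image is virtual and lies on the object side; the object distance for lens 2 is d_o2 = 35.5 - (-3.387) = 38.887 cm.
Applying the thin-lens equation again with f_2 = -6.5 cm and d_o2 = 38.887 cm gives d_i2 = -5.569 cm.
m_2 = -(-5.569)/(38.887) = 0.1432.
Overall magnification: m = m_1 m_2 = 0.0462.

0.0462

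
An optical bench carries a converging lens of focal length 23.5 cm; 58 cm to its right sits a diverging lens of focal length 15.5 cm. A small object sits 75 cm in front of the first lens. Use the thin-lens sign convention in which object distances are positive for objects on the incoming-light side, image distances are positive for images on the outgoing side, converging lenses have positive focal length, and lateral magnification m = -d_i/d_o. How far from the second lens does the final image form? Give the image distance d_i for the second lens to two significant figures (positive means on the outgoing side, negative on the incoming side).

-9.4 cm

Applying the thin-lens equation to the first lens, 1/23.5 = 1/75 + 1/d_i1, which gives d_i1 = 34.223 cm.
Object distance for lens 2: d_o2 = 58 - 34.223 = 23.777 cm.
Applying the thin-lens equation again with f_2 = -15.5 cm and d_o2 = 23.777 cm gives d_i2 = -9.383 cm.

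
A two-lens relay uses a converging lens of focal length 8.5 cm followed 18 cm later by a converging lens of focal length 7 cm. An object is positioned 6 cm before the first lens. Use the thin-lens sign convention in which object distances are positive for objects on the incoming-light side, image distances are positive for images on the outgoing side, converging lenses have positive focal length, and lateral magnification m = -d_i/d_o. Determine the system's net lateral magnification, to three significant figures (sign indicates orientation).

Applying the thin-lens equation to the first lens, 1/8.5 = 1/6 + 1/d_i1, which gives d_i1 = -20.400 cm.
Its lateral magnification is m_1 = -d_i1/d_o1 = -(-20.400)/6 = 3.4000.
With d_i1 < 0 the first image is virtual and lies on the object side; the object distance for lens 2 is d_o2 = 18 - (-20.400) = 38.400 cm.
Applying the thin-lens equation again with f_2 = 7 cm and d_o2 = 38.400 cm gives d_i2 = 8.561 cm.
m_2 = -(8.561)/(38.400) = -0.2229.
The system's lateral magnification is m_1 m_2 = (3.4000)(-0.2229) = -0.7580.

-0.758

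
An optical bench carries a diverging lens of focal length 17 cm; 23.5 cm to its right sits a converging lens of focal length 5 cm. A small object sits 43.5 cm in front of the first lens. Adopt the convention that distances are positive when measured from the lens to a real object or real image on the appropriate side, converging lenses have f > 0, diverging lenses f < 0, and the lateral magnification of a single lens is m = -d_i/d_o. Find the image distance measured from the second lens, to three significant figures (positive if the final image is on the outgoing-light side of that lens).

5.81 cm

First lens: d_i1 = 1/(1/(-17) - 1/43.5) = -12.223 cm.
The intermediate image is virtual, 12.223 cm to the left of lens 1, so d_o2 = L - d_i1 = 23.5 - (-12.223) = 35.723 cm.
Second lens: d_i2 = 1/(1/5 - 1/(35.723)) = 5.814 cm.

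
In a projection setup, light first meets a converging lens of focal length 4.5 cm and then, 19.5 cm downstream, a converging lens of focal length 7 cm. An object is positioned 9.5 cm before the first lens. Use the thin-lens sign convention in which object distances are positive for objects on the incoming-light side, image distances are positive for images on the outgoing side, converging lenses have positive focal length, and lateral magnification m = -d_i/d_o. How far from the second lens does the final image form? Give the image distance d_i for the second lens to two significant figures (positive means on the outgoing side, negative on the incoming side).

Applying the thin-lens equation to the first lens, 1/4.5 = 1/9.5 + 1/d_i1, which gives d_i1 = 8.550 cm.
Object distance for lens 2: d_o2 = 19.5 - 8.550 = 10.950 cm.
Applying the thin-lens equation again with f_2 = 7 cm and d_o2 = 10.950 cm gives d_i2 = 19.405 cm.

19 cm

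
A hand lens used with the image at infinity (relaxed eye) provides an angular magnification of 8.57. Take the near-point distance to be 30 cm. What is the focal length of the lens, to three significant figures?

For the image at infinity, M = D/f.
f = D/M = 30/8.57 = 3.501 cm.

3.50 cm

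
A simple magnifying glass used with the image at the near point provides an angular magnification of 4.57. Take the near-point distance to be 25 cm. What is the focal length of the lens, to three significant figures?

For the image at the near point, M = 1 + D/f.
f = D/(M - 1) = 25/(4.57 - 1) = 7.003 cm.

7.00 cm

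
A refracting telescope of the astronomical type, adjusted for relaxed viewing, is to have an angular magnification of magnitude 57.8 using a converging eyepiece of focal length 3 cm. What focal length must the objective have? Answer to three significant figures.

173 cm

|M| = f_obj/|f_eye|, so f_obj = |M| x |f_eye| = 57.8 x 3 = 173.400 cm.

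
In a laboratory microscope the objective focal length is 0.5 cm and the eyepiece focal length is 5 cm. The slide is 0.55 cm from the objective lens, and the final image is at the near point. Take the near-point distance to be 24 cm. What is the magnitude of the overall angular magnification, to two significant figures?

58

Objective: 1/d_i = 1/f_obj - 1/d_o = 1/0.5 - 1/0.55 = 0.18182 cm^-1, so d_i = 5.500 cm.
m_obj = -d_i/d_o = -5.500/0.55 = -10.000.
Eyepiece angular magnification (image at near point): M_eye = 1 + D/f_e = 1 + 24/5 = 5.800.
Overall M = m_obj x M_eye = (-10.000)(5.800) = -58.00.
|M| = 58.00.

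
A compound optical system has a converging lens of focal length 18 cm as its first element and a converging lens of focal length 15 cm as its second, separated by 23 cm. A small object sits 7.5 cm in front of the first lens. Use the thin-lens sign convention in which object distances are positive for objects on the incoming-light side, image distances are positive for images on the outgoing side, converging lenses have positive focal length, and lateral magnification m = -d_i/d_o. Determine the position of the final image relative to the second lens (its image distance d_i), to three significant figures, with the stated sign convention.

25.8 cm

Applying the thin-lens equation to the first lens, 1/18 = 1/7.5 + 1/d_i1, which gives d_i1 = -12.857 cm.
With d_i1 < 0 the first image is virtual and lies on the object side; the object distance for lens 2 is d_o2 = 23 - (-12.857) = 35.857 cm.
Applying the thin-lens equation again with f_2 = 15 cm and d_o2 = 35.857 cm gives d_i2 = 25.788 cm.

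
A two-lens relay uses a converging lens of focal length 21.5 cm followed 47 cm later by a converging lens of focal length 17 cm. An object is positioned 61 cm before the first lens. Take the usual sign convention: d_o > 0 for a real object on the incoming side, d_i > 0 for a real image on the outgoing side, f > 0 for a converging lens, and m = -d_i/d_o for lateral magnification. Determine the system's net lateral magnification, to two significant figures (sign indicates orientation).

-2.9

Applying the thin-lens equation to the first lens, 1/21.5 = 1/61 + 1/d_i1, which gives d_i1 = 33.203 cm.
Its lateral magnification is m_1 = -d_i1/d_o1 = -(33.203)/61 = -0.5443.
That image sits 13.797 cm in front of the second lens, so d_o2 = 13.797 cm.
Applying the thin-lens equation again with f_2 = 17 cm and d_o2 = 13.797 cm gives d_i2 = -73.241 cm.
m_2 = -(-73.241)/(13.797) = 5.3083.
The system's lateral magnification is m_1 m_2 = (-0.5443)(5.3083) = -2.8893.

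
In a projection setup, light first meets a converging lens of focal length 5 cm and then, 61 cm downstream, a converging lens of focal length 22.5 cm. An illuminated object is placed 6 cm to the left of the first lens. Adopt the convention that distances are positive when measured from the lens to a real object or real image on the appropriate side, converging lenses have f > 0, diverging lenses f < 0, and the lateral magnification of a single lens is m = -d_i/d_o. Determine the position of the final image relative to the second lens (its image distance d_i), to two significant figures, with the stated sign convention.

82 cm

Lens 1: 1/d_i1 = 1/f_1 - 1/d_o1 = 1/5 - 1/6 = 0.03333 cm^-1, so d_i1 = 30.000 cm.
That image sits 31.000 cm in front of the second lens, so d_o2 = 31.000 cm.
Lens 2: 1/d_i2 = 1/f_2 - 1/d_o2 = 1/22.5 - 1/(31.000) = 0.01219 cm^-1, so d_i2 = 82.059 cm.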